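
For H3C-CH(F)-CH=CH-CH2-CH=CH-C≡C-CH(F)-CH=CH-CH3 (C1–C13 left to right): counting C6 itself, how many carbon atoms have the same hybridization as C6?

6

C6 is sp2 (one π bond).
C1: sp3
C2: sp3
C3: sp2 ✓
C4: sp2 ✓
C5: sp3
C6: sp2 ✓
C7: sp2 ✓
C8: sp
C9: sp
C10: sp3
C11: sp2 ✓
C12: sp2 ✓
C13: sp3
6 carbons are sp2.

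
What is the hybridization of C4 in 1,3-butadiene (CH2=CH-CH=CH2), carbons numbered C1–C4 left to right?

sp2

C4 has 3 σ bonds, plus one π bond: steric number 3 → sp2.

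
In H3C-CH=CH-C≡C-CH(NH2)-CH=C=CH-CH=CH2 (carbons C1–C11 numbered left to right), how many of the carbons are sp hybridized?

3

C1: sp3
C2: sp2
C3: sp2
C4: sp ✓
C5: sp ✓
C6: sp3
C7: sp2
C8: sp ✓
C9: sp2
C10: sp2
C11: sp2
C4, C5, C8 → 3 sp carbons.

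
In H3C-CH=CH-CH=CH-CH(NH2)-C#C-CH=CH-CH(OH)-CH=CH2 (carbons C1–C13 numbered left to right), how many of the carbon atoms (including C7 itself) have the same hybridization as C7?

C7 is sp (two π bonds).
C1: sp3
C2: sp2
C3: sp2
C4: sp2
C5: sp2
C6: sp3
C7: sp ✓
C8: sp ✓
C9: sp2
C10: sp2
C11: sp3
C12: sp2
C13: sp2
2 carbons are sp.

2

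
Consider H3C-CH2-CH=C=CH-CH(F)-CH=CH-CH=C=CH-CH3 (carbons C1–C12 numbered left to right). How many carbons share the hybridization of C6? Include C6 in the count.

C6 is sp3 (only σ bonds).
C1: sp3 ✓
C2: sp3 ✓
C3: sp2
C4: sp
C5: sp2
C6: sp3 ✓
C7: sp2
C8: sp2
C9: sp2
C10: sp
C11: sp2
C12: sp3 ✓
4 carbons are sp3.

4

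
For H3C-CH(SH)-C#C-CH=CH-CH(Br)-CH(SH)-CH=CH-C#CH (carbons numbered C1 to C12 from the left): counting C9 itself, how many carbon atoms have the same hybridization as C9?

4

C9 is sp2 (one π bond).
C1: sp3
C2: sp3
C3: sp
C4: sp
C5: sp2 ✓
C6: sp2 ✓
C7: sp3
C8: sp3
C9: sp2 ✓
C10: sp2 ✓
C11: sp
C12: sp
4 carbons are sp2.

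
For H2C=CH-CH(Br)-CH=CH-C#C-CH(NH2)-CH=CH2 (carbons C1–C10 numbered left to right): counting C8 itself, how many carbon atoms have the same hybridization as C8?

C8 is sp3 (only σ bonds).
C1: sp2
C2: sp2
C3: sp3 ✓
C4: sp2
C5: sp2
C6: sp
C7: sp
C8: sp3 ✓
C9: sp2
C10: sp2
2 carbons are sp3.

2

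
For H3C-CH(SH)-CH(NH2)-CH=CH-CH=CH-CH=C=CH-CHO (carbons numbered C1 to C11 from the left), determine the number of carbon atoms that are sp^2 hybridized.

7

C1: sp3
C2: sp3
C3: sp3
C4: sp2 ✓
C5: sp2 ✓
C6: sp2 ✓
C7: sp2 ✓
C8: sp2 ✓
C9: sp
C10: sp2 ✓
C11: sp2 ✓
C4, C5, C6, C7, C8, C10, C11 → 7 sp2 carbons.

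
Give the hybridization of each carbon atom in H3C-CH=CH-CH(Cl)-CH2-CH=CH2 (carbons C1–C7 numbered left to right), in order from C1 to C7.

C1 (4 σ bonds) has steric number 4: sp3.
C2 carries 3 σ bonds, plus one π bond, giving a steric number of 3, so it is sp2.
C3 (3 σ bonds, plus one π bond) has steric number 3: sp2.
C4 is sp3: 4 σ bonds, 4 electron-density regions.
C5 is sp3: 4 σ bonds, 4 electron-density regions.
C6 — 3 σ bonds, plus one π bond. Steric number 3, so sp2.
C7 (3 σ bonds, plus one π bond) has steric number 3: sp2.

C1 sp3, C2 sp2, C3 sp2, C4 sp3, C5 sp3, C6 sp2, C7 sp2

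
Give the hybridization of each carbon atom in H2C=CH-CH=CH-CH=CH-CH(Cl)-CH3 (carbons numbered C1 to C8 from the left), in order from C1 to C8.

C1 sp2, C2 sp2, C3 sp2, C4 sp2, C5 sp2, C6 sp2, C7 sp3, C8 sp3

C1: 3 σ bonds, plus one π bond — 3 electron domains, sp2.
C2 (3 σ bonds, plus one π bond) has steric number 3: sp2.
C3 — 3 σ bonds, plus one π bond. Steric number 3, so sp2.
C4 is sp2: 3 σ bonds, plus one π bond, 3 electron-density regions.
C5 carries 3 σ bonds, plus one π bond, giving a steric number of 3, so it is sp2.
C6 is sp2: 3 σ bonds, plus one π bond, 3 electron-density regions.
C7 is sp3: 4 σ bonds, 4 electron-density regions.
C8: 4 σ bonds — 4 electron domains, sp3.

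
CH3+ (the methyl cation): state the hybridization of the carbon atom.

Three σ bonds to H, empty p orbital → sp2, trigonal planar.

sp^2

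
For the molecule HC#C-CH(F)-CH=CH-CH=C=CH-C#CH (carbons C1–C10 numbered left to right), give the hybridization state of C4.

sp2

C4 — 3 σ bonds, plus one π bond. Steric number 3, so sp2.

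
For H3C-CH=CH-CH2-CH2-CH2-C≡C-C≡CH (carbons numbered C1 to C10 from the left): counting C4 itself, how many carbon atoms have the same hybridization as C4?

C4 is sp3 (only σ bonds).
C1: sp3 ✓
C2: sp2
C3: sp2
C4: sp3 ✓
C5: sp3 ✓
C6: sp3 ✓
C7: sp
C8: sp
C9: sp
C10: sp
4 carbons are sp3.

4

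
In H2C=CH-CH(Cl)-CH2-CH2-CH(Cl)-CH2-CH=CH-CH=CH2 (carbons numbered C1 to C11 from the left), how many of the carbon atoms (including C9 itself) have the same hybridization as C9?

6

C9 is sp2 (one π bond).
C1: sp2 ✓
C2: sp2 ✓
C3: sp3
C4: sp3
C5: sp3
C6: sp3
C7: sp3
C8: sp2 ✓
C9: sp2 ✓
C10: sp2 ✓
C11: sp2 ✓
6 carbons are sp2.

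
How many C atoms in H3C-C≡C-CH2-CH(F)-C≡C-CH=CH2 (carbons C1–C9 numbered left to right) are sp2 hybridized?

2

C1: sp3
C2: sp
C3: sp
C4: sp3
C5: sp3
C6: sp
C7: sp
C8: sp2 ✓
C9: sp2 ✓
C8, C9 → 2 sp2 carbons.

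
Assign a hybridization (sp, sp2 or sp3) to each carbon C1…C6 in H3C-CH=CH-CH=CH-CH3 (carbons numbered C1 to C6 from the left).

C1 (4 σ bonds) has steric number 4: sp3.
C2 (3 σ bonds, plus one π bond) has steric number 3: sp2.
C3 is sp2: 3 σ bonds, plus one π bond, 3 electron-density regions.
C4 — 3 σ bonds, plus one π bond. Steric number 3, so sp2.
C5 is sp2: 3 σ bonds, plus one π bond, 3 electron-density regions.
C6 carries 4 σ bonds, giving a steric number of 4, so it is sp3.

C1 sp3, C2 sp2, C3 sp2, C4 sp2, C5 sp2, C6 sp3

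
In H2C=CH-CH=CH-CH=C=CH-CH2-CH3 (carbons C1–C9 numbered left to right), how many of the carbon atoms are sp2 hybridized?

6

C1: sp2 ✓
C2: sp2 ✓
C3: sp2 ✓
C4: sp2 ✓
C5: sp2 ✓
C6: sp
C7: sp2 ✓
C8: sp3
C9: sp3
C1, C2, C3, C4, C5, C7 → 6 sp2 carbons.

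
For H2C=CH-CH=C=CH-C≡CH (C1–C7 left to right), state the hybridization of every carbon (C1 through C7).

C1: 3 σ bonds, plus one π bond; 3 regions of electron density → sp2.
C2 — 3 σ bonds, plus one π bond. Steric number 3, so sp2.
C3: 3 σ bonds, plus one π bond; 3 regions of electron density → sp2.
C4: 2 σ bonds, plus two π bonds; 2 regions of electron density → sp.
C5 — 3 σ bonds, plus one π bond. Steric number 3, so sp2.
C6: 2 σ bonds, plus two π bonds — 2 electron domains, sp.
C7 is sp: 2 σ bonds, plus two π bonds, 2 electron-density regions.

C1 sp2, C2 sp2, C3 sp2, C4 sp, C5 sp2, C6 sp, C7 sp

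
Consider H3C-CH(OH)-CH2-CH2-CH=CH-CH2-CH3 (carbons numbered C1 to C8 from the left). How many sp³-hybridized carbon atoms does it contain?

6

C1: sp3 ✓
C2: sp3 ✓
C3: sp3 ✓
C4: sp3 ✓
C5: sp2
C6: sp2
C7: sp3 ✓
C8: sp3 ✓
C1, C2, C3, C4, C7, C8 → 6 sp3 carbons.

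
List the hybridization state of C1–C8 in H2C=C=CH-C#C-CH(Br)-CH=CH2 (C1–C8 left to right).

C1 sp2, C2 sp, C3 sp2, C4 sp, C5 sp, C6 sp3, C7 sp2, C8 sp2

C1 is sp2: 3 σ bonds, plus one π bond, 3 electron-density regions.
C2 is sp: 2 σ bonds, plus two π bonds, 2 electron-density regions.
C3 — 3 σ bonds, plus one π bond. Steric number 3, so sp2.
C4: 2 σ bonds, plus two π bonds — 2 electron domains, sp.
C5: 2 σ bonds, plus two π bonds; 2 regions of electron density → sp.
C6: 4 σ bonds; 4 regions of electron density → sp3.
C7 is sp2: 3 σ bonds, plus one π bond, 3 electron-density regions.
C8 (3 σ bonds, plus one π bond) has steric number 3: sp2.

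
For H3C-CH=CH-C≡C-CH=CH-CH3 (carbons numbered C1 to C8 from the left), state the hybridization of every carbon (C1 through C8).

C1 — 4 σ bonds. Steric number 4, so sp3.
C2 (3 σ bonds, plus one π bond) has steric number 3: sp2.
C3 carries 3 σ bonds, plus one π bond, giving a steric number of 3, so it is sp2.
C4 (2 σ bonds, plus two π bonds) has steric number 2: sp.
C5: 2 σ bonds, plus two π bonds — 2 electron domains, sp.
C6 — 3 σ bonds, plus one π bond. Steric number 3, so sp2.
C7 (3 σ bonds, plus one π bond) has steric number 3: sp2.
C8 (4 σ bonds) has steric number 4: sp3.

C1 sp3, C2 sp2, C3 sp2, C4 sp, C5 sp, C6 sp2, C7 sp2, C8 sp3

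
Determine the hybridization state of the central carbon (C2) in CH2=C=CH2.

Two σ bonds and two π bonds (one to each neighbour) → sp.

sp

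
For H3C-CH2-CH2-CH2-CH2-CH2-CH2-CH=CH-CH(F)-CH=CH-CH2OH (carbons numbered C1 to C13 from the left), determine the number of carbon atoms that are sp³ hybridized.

C1: sp3 ✓
C2: sp3 ✓
C3: sp3 ✓
C4: sp3 ✓
C5: sp3 ✓
C6: sp3 ✓
C7: sp3 ✓
C8: sp2
C9: sp2
C10: sp3 ✓
C11: sp2
C12: sp2
C13: sp3 ✓
C1, C2, C3, C4, C5, C6, C7, C10, C13 → 9 sp3 carbons.

9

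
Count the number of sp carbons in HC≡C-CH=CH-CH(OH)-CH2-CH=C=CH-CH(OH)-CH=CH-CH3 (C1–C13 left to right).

3

C1: sp ✓
C2: sp ✓
C3: sp2
C4: sp2
C5: sp3
C6: sp3
C7: sp2
C8: sp ✓
C9: sp2
C10: sp3
C11: sp2
C12: sp2
C13: sp3
C1, C2, C8 → 3 sp carbons.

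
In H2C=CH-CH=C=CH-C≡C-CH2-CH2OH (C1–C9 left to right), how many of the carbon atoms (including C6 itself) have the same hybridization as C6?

C6 is sp (two π bonds).
C1: sp2
C2: sp2
C3: sp2
C4: sp ✓
C5: sp2
C6: sp ✓
C7: sp ✓
C8: sp3
C9: sp3
3 carbons are sp.

3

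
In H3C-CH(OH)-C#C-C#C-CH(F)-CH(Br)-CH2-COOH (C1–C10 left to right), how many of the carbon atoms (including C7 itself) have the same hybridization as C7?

C7 is sp3 (only σ bonds).
C1: sp3 ✓
C2: sp3 ✓
C3: sp
C4: sp
C5: sp
C6: sp
C7: sp3 ✓
C8: sp3 ✓
C9: sp3 ✓
C10: sp2
5 carbons are sp3.

5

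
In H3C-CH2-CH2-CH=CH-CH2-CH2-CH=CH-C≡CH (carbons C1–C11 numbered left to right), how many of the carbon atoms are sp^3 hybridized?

5

C1: sp3 ✓
C2: sp3 ✓
C3: sp3 ✓
C4: sp2
C5: sp2
C6: sp3 ✓
C7: sp3 ✓
C8: sp2
C9: sp2
C10: sp
C11: sp
C1, C2, C3, C6, C7 → 5 sp3 carbons.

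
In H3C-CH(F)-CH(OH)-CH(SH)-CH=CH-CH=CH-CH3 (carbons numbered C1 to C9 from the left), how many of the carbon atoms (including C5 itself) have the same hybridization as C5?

4

C5 is sp2 (one π bond).
C1: sp3
C2: sp3
C3: sp3
C4: sp3
C5: sp2 ✓
C6: sp2 ✓
C7: sp2 ✓
C8: sp2 ✓
C9: sp3
4 carbons are sp2.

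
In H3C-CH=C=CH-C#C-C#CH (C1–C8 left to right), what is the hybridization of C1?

sp3

C1 carries 4 σ bonds, giving a steric number of 4, so it is sp3.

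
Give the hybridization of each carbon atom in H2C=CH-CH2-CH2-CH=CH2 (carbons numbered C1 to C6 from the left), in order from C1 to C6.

C1 (3 σ bonds, plus one π bond) has steric number 3: sp2.
C2 carries 3 σ bonds, plus one π bond, giving a steric number of 3, so it is sp2.
C3: 4 σ bonds; 4 regions of electron density → sp3.
C4 — 4 σ bonds. Steric number 4, so sp3.
C5 carries 3 σ bonds, plus one π bond, giving a steric number of 3, so it is sp2.
C6 (3 σ bonds, plus one π bond) has steric number 3: sp2.

C1 sp2, C2 sp2, C3 sp3, C4 sp3, C5 sp2, C6 sp2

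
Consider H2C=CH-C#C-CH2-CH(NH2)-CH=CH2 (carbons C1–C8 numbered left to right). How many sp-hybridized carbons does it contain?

2

C1: sp2
C2: sp2
C3: sp ✓
C4: sp ✓
C5: sp3
C6: sp3
C7: sp2
C8: sp2
C3, C4 → 2 sp carbons.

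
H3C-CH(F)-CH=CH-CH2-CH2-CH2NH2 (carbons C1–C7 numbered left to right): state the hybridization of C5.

sp³

C5 has 4 σ bonds: steric number 4 → sp3.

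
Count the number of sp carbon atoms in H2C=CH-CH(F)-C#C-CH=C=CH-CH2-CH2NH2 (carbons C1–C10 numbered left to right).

C1: sp2
C2: sp2
C3: sp3
C4: sp ✓
C5: sp ✓
C6: sp2
C7: sp ✓
C8: sp2
C9: sp3
C10: sp3
C4, C5, C7 → 3 sp carbons.

3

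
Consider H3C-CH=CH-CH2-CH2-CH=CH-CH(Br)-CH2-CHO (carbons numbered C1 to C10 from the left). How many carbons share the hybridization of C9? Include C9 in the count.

5

C9 is sp3 (only σ bonds).
C1: sp3 ✓
C2: sp2
C3: sp2
C4: sp3 ✓
C5: sp3 ✓
C6: sp2
C7: sp2
C8: sp3 ✓
C9: sp3 ✓
C10: sp2
5 carbons are sp3.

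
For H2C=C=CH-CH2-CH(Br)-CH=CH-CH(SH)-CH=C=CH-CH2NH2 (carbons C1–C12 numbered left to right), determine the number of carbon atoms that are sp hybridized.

2

C1: sp2
C2: sp ✓
C3: sp2
C4: sp3
C5: sp3
C6: sp2
C7: sp2
C8: sp3
C9: sp2
C10: sp ✓
C11: sp2
C12: sp3
C2, C10 → 2 sp carbons.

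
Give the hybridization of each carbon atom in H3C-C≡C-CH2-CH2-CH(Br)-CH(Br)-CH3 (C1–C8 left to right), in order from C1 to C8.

C1 (4 σ bonds) has steric number 4: sp3.
C2 — 2 σ bonds, plus two π bonds. Steric number 2, so sp.
C3 (2 σ bonds, plus two π bonds) has steric number 2: sp.
C4 carries 4 σ bonds, giving a steric number of 4, so it is sp3.
C5 (4 σ bonds) has steric number 4: sp3.
C6 (4 σ bonds) has steric number 4: sp3.
C7 is sp3: 4 σ bonds, 4 electron-density regions.
C8 (4 σ bonds) has steric number 4: sp3.

C1 sp3, C2 sp, C3 sp, C4 sp3, C5 sp3, C6 sp3, C7 sp3, C8 sp3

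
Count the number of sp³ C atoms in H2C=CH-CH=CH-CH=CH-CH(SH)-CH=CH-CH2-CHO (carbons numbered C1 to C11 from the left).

2

C1: sp2
C2: sp2
C3: sp2
C4: sp2
C5: sp2
C6: sp2
C7: sp3 ✓
C8: sp2
C9: sp2
C10: sp3 ✓
C11: sp2
C7, C10 → 2 sp3 carbons.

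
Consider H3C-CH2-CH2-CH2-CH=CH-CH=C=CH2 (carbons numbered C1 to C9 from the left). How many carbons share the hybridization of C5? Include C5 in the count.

C5 is sp2 (one π bond).
C1: sp3
C2: sp3
C3: sp3
C4: sp3
C5: sp2 ✓
C6: sp2 ✓
C7: sp2 ✓
C8: sp
C9: sp2 ✓
4 carbons are sp2.

4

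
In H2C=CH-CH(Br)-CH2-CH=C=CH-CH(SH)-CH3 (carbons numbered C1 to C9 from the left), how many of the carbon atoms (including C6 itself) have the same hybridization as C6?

1

C6 is sp (two π bonds).
C1: sp2
C2: sp2
C3: sp3
C4: sp3
C5: sp2
C6: sp ✓
C7: sp2
C8: sp3
C9: sp3
1 carbon is sp.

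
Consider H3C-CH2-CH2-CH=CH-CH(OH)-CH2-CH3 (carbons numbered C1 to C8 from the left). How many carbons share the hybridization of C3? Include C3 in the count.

C3 is sp3 (only σ bonds).
C1: sp3 ✓
C2: sp3 ✓
C3: sp3 ✓
C4: sp2
C5: sp2
C6: sp3 ✓
C7: sp3 ✓
C8: sp3 ✓
6 carbons are sp3.

6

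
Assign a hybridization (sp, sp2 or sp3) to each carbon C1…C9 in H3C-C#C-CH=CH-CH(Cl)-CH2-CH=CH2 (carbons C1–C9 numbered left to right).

C1 is sp3: 4 σ bonds, 4 electron-density regions.
C2 (2 σ bonds, plus two π bonds) has steric number 2: sp.
C3 — 2 σ bonds, plus two π bonds. Steric number 2, so sp.
C4 is sp2: 3 σ bonds, plus one π bond, 3 electron-density regions.
C5 is sp2: 3 σ bonds, plus one π bond, 3 electron-density regions.
C6: 4 σ bonds; 4 regions of electron density → sp3.
C7 (4 σ bonds) has steric number 4: sp3.
C8 has 3 σ bonds, plus one π bond: steric number 3 → sp2.
C9 — 3 σ bonds, plus one π bond. Steric number 3, so sp2.

C1 sp3, C2 sp, C3 sp, C4 sp2, C5 sp2, C6 sp3, C7 sp3, C8 sp2, C9 sp2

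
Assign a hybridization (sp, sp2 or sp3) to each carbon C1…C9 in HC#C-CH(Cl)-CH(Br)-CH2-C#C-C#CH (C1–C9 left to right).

C1 is sp: 2 σ bonds, plus two π bonds, 2 electron-density regions.
C2 carries 2 σ bonds, plus two π bonds, giving a steric number of 2, so it is sp.
C3: 4 σ bonds — 4 electron domains, sp3.
C4: 4 σ bonds; 4 regions of electron density → sp3.
C5: 4 σ bonds — 4 electron domains, sp3.
C6: 2 σ bonds, plus two π bonds; 2 regions of electron density → sp.
C7 — 2 σ bonds, plus two π bonds. Steric number 2, so sp.
C8 carries 2 σ bonds, plus two π bonds, giving a steric number of 2, so it is sp.
C9: 2 σ bonds, plus two π bonds; 2 regions of electron density → sp.

C1 sp, C2 sp, C3 sp3, C4 sp3, C5 sp3, C6 sp, C7 sp, C8 sp, C9 sp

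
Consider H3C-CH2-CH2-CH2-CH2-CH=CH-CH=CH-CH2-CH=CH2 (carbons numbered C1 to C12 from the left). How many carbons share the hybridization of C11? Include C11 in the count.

C11 is sp2 (one π bond).
C1: sp3
C2: sp3
C3: sp3
C4: sp3
C5: sp3
C6: sp2 ✓
C7: sp2 ✓
C8: sp2 ✓
C9: sp2 ✓
C10: sp3
C11: sp2 ✓
C12: sp2 ✓
6 carbons are sp2.

6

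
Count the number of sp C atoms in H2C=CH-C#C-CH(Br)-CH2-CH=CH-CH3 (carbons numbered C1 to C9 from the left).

2

C1: sp2
C2: sp2
C3: sp ✓
C4: sp ✓
C5: sp3
C6: sp3
C7: sp2
C8: sp2
C9: sp3
C3, C4 → 2 sp carbons.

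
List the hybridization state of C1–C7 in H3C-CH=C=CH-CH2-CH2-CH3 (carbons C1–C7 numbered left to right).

C1: 4 σ bonds; 4 regions of electron density → sp3.
C2 — 3 σ bonds, plus one π bond. Steric number 3, so sp2.
C3 has 2 σ bonds, plus two π bonds: steric number 2 → sp.
C4 carries 3 σ bonds, plus one π bond, giving a steric number of 3, so it is sp2.
C5: 4 σ bonds; 4 regions of electron density → sp3.
C6 carries 4 σ bonds, giving a steric number of 4, so it is sp3.
C7 (4 σ bonds) has steric number 4: sp3.

C1 sp3, C2 sp2, C3 sp, C4 sp2, C5 sp3, C6 sp3, C7 sp3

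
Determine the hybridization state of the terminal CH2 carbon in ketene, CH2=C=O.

The terminal CH2 carbon: 3 σ bonds, plus one π bond; 3 regions of electron density → sp2.

sp²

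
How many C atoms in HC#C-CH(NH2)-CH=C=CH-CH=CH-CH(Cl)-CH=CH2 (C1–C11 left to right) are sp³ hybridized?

2

C1: sp
C2: sp
C3: sp3 ✓
C4: sp2
C5: sp
C6: sp2
C7: sp2
C8: sp2
C9: sp3 ✓
C10: sp2
C11: sp2
C3, C9 → 2 sp3 carbons.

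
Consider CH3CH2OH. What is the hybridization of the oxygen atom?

sp^3

The oxygen atom: 2 σ bonds and 2 lone pairs; 4 regions of electron density → sp3.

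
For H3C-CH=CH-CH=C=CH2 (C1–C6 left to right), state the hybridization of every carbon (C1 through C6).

C1 — 4 σ bonds. Steric number 4, so sp3.
C2 carries 3 σ bonds, plus one π bond, giving a steric number of 3, so it is sp2.
C3 — 3 σ bonds, plus one π bond. Steric number 3, so sp2.
C4: 3 σ bonds, plus one π bond; 3 regions of electron density → sp2.
C5 has 2 σ bonds, plus two π bonds: steric number 2 → sp.
C6 carries 3 σ bonds, plus one π bond, giving a steric number of 3, so it is sp2.

C1 sp3, C2 sp2, C3 sp2, C4 sp2, C5 sp, C6 sp2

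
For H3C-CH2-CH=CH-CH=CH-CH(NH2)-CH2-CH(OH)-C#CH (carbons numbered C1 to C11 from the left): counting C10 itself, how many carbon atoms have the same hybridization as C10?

2

C10 is sp (two π bonds).
C1: sp3
C2: sp3
C3: sp2
C4: sp2
C5: sp2
C6: sp2
C7: sp3
C8: sp3
C9: sp3
C10: sp ✓
C11: sp ✓
2 carbons are sp.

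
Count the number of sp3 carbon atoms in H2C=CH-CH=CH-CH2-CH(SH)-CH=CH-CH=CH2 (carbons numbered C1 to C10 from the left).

2

C1: sp2
C2: sp2
C3: sp2
C4: sp2
C5: sp3 ✓
C6: sp3 ✓
C7: sp2
C8: sp2
C9: sp2
C10: sp2
C5, C6 → 2 sp3 carbons.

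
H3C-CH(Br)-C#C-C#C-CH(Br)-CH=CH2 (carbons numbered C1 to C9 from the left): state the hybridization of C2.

C2 carries 4 σ bonds, giving a steric number of 4, so it is sp3.

sp3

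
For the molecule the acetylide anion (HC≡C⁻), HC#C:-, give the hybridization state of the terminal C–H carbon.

The terminal C–H carbon: 2 σ bonds, plus two π bonds; 2 regions of electron density → sp.

sp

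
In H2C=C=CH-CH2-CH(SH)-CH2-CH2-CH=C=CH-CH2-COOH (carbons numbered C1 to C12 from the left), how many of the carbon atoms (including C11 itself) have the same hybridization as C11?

5

C11 is sp3 (only σ bonds).
C1: sp2
C2: sp
C3: sp2
C4: sp3 ✓
C5: sp3 ✓
C6: sp3 ✓
C7: sp3 ✓
C8: sp2
C9: sp
C10: sp2
C11: sp3 ✓
C12: sp2
5 carbons are sp3.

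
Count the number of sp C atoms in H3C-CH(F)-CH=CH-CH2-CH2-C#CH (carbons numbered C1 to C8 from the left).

C1: sp3
C2: sp3
C3: sp2
C4: sp2
C5: sp3
C6: sp3
C7: sp ✓
C8: sp ✓
C7, C8 → 2 sp carbons.

2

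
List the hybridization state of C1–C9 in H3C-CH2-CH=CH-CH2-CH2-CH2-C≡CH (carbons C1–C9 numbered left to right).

C1 (4 σ bonds) has steric number 4: sp3.
C2: 4 σ bonds; 4 regions of electron density → sp3.
C3 has 3 σ bonds, plus one π bond: steric number 3 → sp2.
C4: 3 σ bonds, plus one π bond — 3 electron domains, sp2.
C5: 4 σ bonds; 4 regions of electron density → sp3.
C6 carries 4 σ bonds, giving a steric number of 4, so it is sp3.
C7 — 4 σ bonds. Steric number 4, so sp3.
C8 has 2 σ bonds, plus two π bonds: steric number 2 → sp.
C9: 2 σ bonds, plus two π bonds; 2 regions of electron density → sp.

C1 sp3, C2 sp3, C3 sp2, C4 sp2, C5 sp3, C6 sp3, C7 sp3, C8 sp, C9 sp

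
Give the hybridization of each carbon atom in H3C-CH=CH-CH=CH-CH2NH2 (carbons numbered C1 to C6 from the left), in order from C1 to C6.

C1 (4 σ bonds) has steric number 4: sp3.
C2 has 3 σ bonds, plus one π bond: steric number 3 → sp2.
C3: 3 σ bonds, plus one π bond — 3 electron domains, sp2.
C4: 3 σ bonds, plus one π bond — 3 electron domains, sp2.
C5 — 3 σ bonds, plus one π bond. Steric number 3, so sp2.
C6 has 4 σ bonds: steric number 4 → sp3.

C1 sp3, C2 sp2, C3 sp2, C4 sp2, C5 sp2, C6 sp3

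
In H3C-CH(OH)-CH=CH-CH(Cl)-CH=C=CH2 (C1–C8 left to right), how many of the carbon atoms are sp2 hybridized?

C1: sp3
C2: sp3
C3: sp2 ✓
C4: sp2 ✓
C5: sp3
C6: sp2 ✓
C7: sp
C8: sp2 ✓
C3, C4, C6, C8 → 4 sp2 carbons.

4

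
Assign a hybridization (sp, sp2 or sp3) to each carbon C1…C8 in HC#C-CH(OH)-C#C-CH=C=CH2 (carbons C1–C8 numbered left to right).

C1 is sp: 2 σ bonds, plus two π bonds, 2 electron-density regions.
C2: 2 σ bonds, plus two π bonds — 2 electron domains, sp.
C3: 4 σ bonds; 4 regions of electron density → sp3.
C4 is sp: 2 σ bonds, plus two π bonds, 2 electron-density regions.
C5: 2 σ bonds, plus two π bonds — 2 electron domains, sp.
C6: 3 σ bonds, plus one π bond; 3 regions of electron density → sp2.
C7 — 2 σ bonds, plus two π bonds. Steric number 2, so sp.
C8 — 3 σ bonds, plus one π bond. Steric number 3, so sp2.

C1 sp, C2 sp, C3 sp3, C4 sp, C5 sp, C6 sp2, C7 sp, C8 sp2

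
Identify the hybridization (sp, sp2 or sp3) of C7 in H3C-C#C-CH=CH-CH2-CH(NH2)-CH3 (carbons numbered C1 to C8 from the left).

C7 (4 σ bonds) has steric number 4: sp3.

sp³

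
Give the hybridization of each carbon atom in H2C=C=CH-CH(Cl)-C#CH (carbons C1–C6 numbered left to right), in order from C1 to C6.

C1 sp2, C2 sp, C3 sp2, C4 sp3, C5 sp, C6 sp

C1: 3 σ bonds, plus one π bond; 3 regions of electron density → sp2.
C2 — 2 σ bonds, plus two π bonds. Steric number 2, so sp.
C3 carries 3 σ bonds, plus one π bond, giving a steric number of 3, so it is sp2.
C4 carries 4 σ bonds, giving a steric number of 4, so it is sp3.
C5 is sp: 2 σ bonds, plus two π bonds, 2 electron-density regions.
C6: 2 σ bonds, plus two π bonds — 2 electron domains, sp.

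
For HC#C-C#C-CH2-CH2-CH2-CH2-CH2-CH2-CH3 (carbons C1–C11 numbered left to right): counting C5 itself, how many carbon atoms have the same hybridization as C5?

C5 is sp3 (only σ bonds).
C1: sp
C2: sp
C3: sp
C4: sp
C5: sp3 ✓
C6: sp3 ✓
C7: sp3 ✓
C8: sp3 ✓
C9: sp3 ✓
C10: sp3 ✓
C11: sp3 ✓
7 carbons are sp3.

7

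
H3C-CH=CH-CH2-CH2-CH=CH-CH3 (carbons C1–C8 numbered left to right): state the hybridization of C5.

C5: 4 σ bonds — 4 electron domains, sp3.

sp3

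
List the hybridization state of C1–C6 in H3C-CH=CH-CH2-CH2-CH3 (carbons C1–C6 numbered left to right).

C1 sp3, C2 sp2, C3 sp2, C4 sp3, C5 sp3, C6 sp3

C1 — 4 σ bonds. Steric number 4, so sp3.
C2: 3 σ bonds, plus one π bond; 3 regions of electron density → sp2.
C3: 3 σ bonds, plus one π bond — 3 electron domains, sp2.
C4 (4 σ bonds) has steric number 4: sp3.
C5 has 4 σ bonds: steric number 4 → sp3.
C6 — 4 σ bonds. Steric number 4, so sp3.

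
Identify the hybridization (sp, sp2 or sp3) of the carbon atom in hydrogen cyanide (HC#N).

The carbon atom: 2 σ bonds, plus two π bonds; 2 regions of electron density → sp.

sp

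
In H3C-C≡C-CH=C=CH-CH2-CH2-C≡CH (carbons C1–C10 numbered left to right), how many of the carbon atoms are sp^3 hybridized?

3

C1: sp3 ✓
C2: sp
C3: sp
C4: sp2
C5: sp
C6: sp2
C7: sp3 ✓
C8: sp3 ✓
C9: sp
C10: sp
C1, C7, C8 → 3 sp3 carbons.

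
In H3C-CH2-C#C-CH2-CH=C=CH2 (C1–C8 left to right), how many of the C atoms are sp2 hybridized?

C1: sp3
C2: sp3
C3: sp
C4: sp
C5: sp3
C6: sp2 ✓
C7: sp
C8: sp2 ✓
C6, C8 → 2 sp2 carbons.

2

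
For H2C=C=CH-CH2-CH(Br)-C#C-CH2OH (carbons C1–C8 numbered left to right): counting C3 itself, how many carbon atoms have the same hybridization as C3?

2

C3 is sp2 (one π bond).
C1: sp2 ✓
C2: sp
C3: sp2 ✓
C4: sp3
C5: sp3
C6: sp
C7: sp
C8: sp3
2 carbons are sp2.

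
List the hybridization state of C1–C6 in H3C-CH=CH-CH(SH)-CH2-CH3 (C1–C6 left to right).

C1 sp3, C2 sp2, C3 sp2, C4 sp3, C5 sp3, C6 sp3

C1: 4 σ bonds — 4 electron domains, sp3.
C2 carries 3 σ bonds, plus one π bond, giving a steric number of 3, so it is sp2.
C3 has 3 σ bonds, plus one π bond: steric number 3 → sp2.
C4 is sp3: 4 σ bonds, 4 electron-density regions.
C5 — 4 σ bonds. Steric number 4, so sp3.
C6 is sp3: 4 σ bonds, 4 electron-density regions.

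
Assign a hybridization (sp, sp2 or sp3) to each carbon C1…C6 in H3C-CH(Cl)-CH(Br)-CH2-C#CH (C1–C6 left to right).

C1 sp3, C2 sp3, C3 sp3, C4 sp3, C5 sp, C6 sp

C1 — 4 σ bonds. Steric number 4, so sp3.
C2: 4 σ bonds; 4 regions of electron density → sp3.
C3 carries 4 σ bonds, giving a steric number of 4, so it is sp3.
C4 — 4 σ bonds. Steric number 4, so sp3.
C5: 2 σ bonds, plus two π bonds; 2 regions of electron density → sp.
C6: 2 σ bonds, plus two π bonds; 2 regions of electron density → sp.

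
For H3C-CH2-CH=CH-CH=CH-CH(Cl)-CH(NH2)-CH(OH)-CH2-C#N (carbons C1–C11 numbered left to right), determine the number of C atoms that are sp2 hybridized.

C1: sp3
C2: sp3
C3: sp2 ✓
C4: sp2 ✓
C5: sp2 ✓
C6: sp2 ✓
C7: sp3
C8: sp3
C9: sp3
C10: sp3
C11: sp
C3, C4, C5, C6 → 4 sp2 carbons.

4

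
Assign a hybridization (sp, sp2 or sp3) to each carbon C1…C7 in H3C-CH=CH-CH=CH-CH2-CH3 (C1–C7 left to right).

C1 has 4 σ bonds: steric number 4 → sp3.
C2 is sp2: 3 σ bonds, plus one π bond, 3 electron-density regions.
C3: 3 σ bonds, plus one π bond; 3 regions of electron density → sp2.
C4 carries 3 σ bonds, plus one π bond, giving a steric number of 3, so it is sp2.
C5 carries 3 σ bonds, plus one π bond, giving a steric number of 3, so it is sp2.
C6 has 4 σ bonds: steric number 4 → sp3.
C7 — 4 σ bonds. Steric number 4, so sp3.

C1 sp3, C2 sp2, C3 sp2, C4 sp2, C5 sp2, C6 sp3, C7 sp3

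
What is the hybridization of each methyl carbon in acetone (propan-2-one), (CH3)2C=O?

Each methyl carbon has 4 σ bonds: steric number 4 → sp3.

sp3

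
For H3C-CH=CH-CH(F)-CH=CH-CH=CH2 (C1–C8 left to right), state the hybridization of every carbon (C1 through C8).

C1: 4 σ bonds; 4 regions of electron density → sp3.
C2: 3 σ bonds, plus one π bond; 3 regions of electron density → sp2.
C3 is sp2: 3 σ bonds, plus one π bond, 3 electron-density regions.
C4: 4 σ bonds — 4 electron domains, sp3.
C5 (3 σ bonds, plus one π bond) has steric number 3: sp2.
C6 has 3 σ bonds, plus one π bond: steric number 3 → sp2.
C7 (3 σ bonds, plus one π bond) has steric number 3: sp2.
C8: 3 σ bonds, plus one π bond — 3 electron domains, sp2.

C1 sp3, C2 sp2, C3 sp2, C4 sp3, C5 sp2, C6 sp2, C7 sp2, C8 sp2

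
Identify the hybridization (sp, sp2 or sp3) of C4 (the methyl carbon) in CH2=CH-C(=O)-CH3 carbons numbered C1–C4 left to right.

sp^3

C4 (the methyl carbon): 4 σ bonds — 4 electron domains, sp3.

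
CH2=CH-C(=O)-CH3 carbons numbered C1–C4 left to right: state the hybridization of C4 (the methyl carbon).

sp^3

C4 (the methyl carbon) is sp3: 4 σ bonds, 4 electron-density regions.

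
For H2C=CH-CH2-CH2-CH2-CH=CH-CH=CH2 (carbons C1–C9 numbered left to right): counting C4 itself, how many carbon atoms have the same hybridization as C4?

3

C4 is sp3 (only σ bonds).
C1: sp2
C2: sp2
C3: sp3 ✓
C4: sp3 ✓
C5: sp3 ✓
C6: sp2
C7: sp2
C8: sp2
C9: sp2
3 carbons are sp3.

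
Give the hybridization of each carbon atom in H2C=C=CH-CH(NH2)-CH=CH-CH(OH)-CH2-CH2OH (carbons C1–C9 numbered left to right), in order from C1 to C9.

C1 sp2, C2 sp, C3 sp2, C4 sp3, C5 sp2, C6 sp2, C7 sp3, C8 sp3, C9 sp3

C1 (3 σ bonds, plus one π bond) has steric number 3: sp2.
C2: 2 σ bonds, plus two π bonds; 2 regions of electron density → sp.
C3 carries 3 σ bonds, plus one π bond, giving a steric number of 3, so it is sp2.
C4: 4 σ bonds; 4 regions of electron density → sp3.
C5 carries 3 σ bonds, plus one π bond, giving a steric number of 3, so it is sp2.
C6 — 3 σ bonds, plus one π bond. Steric number 3, so sp2.
C7: 4 σ bonds; 4 regions of electron density → sp3.
C8: 4 σ bonds — 4 electron domains, sp3.
C9 is sp3: 4 σ bonds, 4 electron-density regions.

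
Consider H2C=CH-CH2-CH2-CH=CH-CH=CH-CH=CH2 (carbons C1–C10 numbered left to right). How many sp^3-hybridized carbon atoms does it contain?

C1: sp2
C2: sp2
C3: sp3 ✓
C4: sp3 ✓
C5: sp2
C6: sp2
C7: sp2
C8: sp2
C9: sp2
C10: sp2
C3, C4 → 2 sp3 carbons.

2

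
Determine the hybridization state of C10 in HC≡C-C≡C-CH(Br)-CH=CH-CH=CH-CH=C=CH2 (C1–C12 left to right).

C10 has 3 σ bonds, plus one π bond: steric number 3 → sp2.

sp2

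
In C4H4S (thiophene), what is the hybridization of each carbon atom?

sp^2

Each carbon atom has 3 σ bonds, plus one π bond: steric number 3 → sp2.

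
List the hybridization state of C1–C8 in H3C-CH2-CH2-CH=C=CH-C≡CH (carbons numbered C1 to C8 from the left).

C1 carries 4 σ bonds, giving a steric number of 4, so it is sp3.
C2 (4 σ bonds) has steric number 4: sp3.
C3: 4 σ bonds — 4 electron domains, sp3.
C4 has 3 σ bonds, plus one π bond: steric number 3 → sp2.
C5 carries 2 σ bonds, plus two π bonds, giving a steric number of 2, so it is sp.
C6: 3 σ bonds, plus one π bond — 3 electron domains, sp2.
C7: 2 σ bonds, plus two π bonds — 2 electron domains, sp.
C8 is sp: 2 σ bonds, plus two π bonds, 2 electron-density regions.

C1 sp3, C2 sp3, C3 sp3, C4 sp2, C5 sp, C6 sp2, C7 sp, C8 sp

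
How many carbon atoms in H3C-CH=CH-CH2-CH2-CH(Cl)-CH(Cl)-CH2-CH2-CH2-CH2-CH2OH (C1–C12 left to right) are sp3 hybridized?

10

C1: sp3 ✓
C2: sp2
C3: sp2
C4: sp3 ✓
C5: sp3 ✓
C6: sp3 ✓
C7: sp3 ✓
C8: sp3 ✓
C9: sp3 ✓
C10: sp3 ✓
C11: sp3 ✓
C12: sp3 ✓
C1, C4, C5, C6, C7, C8, C9, C10, C11, C12 → 10 sp3 carbons.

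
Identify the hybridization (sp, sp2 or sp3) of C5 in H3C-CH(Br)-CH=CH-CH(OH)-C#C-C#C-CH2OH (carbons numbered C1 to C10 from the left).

C5 — 4 σ bonds. Steric number 4, so sp3.

sp^3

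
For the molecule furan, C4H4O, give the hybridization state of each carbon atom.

Each carbon atom: 3 σ bonds, plus one π bond — 3 electron domains, sp2.

sp^2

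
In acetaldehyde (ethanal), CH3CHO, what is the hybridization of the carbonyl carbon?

The carbonyl carbon has 3 σ bonds, plus one π bond: steric number 3 → sp2.

sp^2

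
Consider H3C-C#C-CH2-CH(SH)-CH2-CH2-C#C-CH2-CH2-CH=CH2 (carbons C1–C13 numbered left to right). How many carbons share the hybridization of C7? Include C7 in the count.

7

C7 is sp3 (only σ bonds).
C1: sp3 ✓
C2: sp
C3: sp
C4: sp3 ✓
C5: sp3 ✓
C6: sp3 ✓
C7: sp3 ✓
C8: sp
C9: sp
C10: sp3 ✓
C11: sp3 ✓
C12: sp2
C13: sp2
7 carbons are sp3.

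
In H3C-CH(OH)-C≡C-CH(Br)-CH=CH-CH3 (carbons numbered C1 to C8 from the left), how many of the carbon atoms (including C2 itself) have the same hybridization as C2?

C2 is sp3 (only σ bonds).
C1: sp3 ✓
C2: sp3 ✓
C3: sp
C4: sp
C5: sp3 ✓
C6: sp2
C7: sp2
C8: sp3 ✓
4 carbons are sp3.

4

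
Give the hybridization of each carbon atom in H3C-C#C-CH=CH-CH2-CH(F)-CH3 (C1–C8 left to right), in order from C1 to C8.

C1: 4 σ bonds — 4 electron domains, sp3.
C2: 2 σ bonds, plus two π bonds; 2 regions of electron density → sp.
C3 carries 2 σ bonds, plus two π bonds, giving a steric number of 2, so it is sp.
C4: 3 σ bonds, plus one π bond — 3 electron domains, sp2.
C5 (3 σ bonds, plus one π bond) has steric number 3: sp2.
C6 (4 σ bonds) has steric number 4: sp3.
C7 (4 σ bonds) has steric number 4: sp3.
C8 has 4 σ bonds: steric number 4 → sp3.

C1 sp3, C2 sp, C3 sp, C4 sp2, C5 sp2, C6 sp3, C7 sp3, C8 sp3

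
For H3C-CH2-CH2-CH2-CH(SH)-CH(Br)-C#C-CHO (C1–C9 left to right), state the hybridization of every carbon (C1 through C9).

C1 sp3, C2 sp3, C3 sp3, C4 sp3, C5 sp3, C6 sp3, C7 sp, C8 sp, C9 sp2

C1: 4 σ bonds; 4 regions of electron density → sp3.
C2: 4 σ bonds — 4 electron domains, sp3.
C3 carries 4 σ bonds, giving a steric number of 4, so it is sp3.
C4: 4 σ bonds; 4 regions of electron density → sp3.
C5: 4 σ bonds; 4 regions of electron density → sp3.
C6 has 4 σ bonds: steric number 4 → sp3.
C7: 2 σ bonds, plus two π bonds — 2 electron domains, sp.
C8 has 2 σ bonds, plus two π bonds: steric number 2 → sp.
C9 is sp2: 3 σ bonds, plus one π bond, 3 electron-density regions.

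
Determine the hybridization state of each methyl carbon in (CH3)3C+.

Each methyl carbon (4 σ bonds) has steric number 4: sp3.

sp3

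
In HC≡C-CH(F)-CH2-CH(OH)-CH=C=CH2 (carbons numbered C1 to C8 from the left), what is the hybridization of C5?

sp3

C5 carries 4 σ bonds, giving a steric number of 4, so it is sp3.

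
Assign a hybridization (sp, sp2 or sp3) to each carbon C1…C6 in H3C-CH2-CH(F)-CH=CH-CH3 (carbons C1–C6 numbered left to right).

C1: 4 σ bonds; 4 regions of electron density → sp3.
C2 is sp3: 4 σ bonds, 4 electron-density regions.
C3 — 4 σ bonds. Steric number 4, so sp3.
C4 (3 σ bonds, plus one π bond) has steric number 3: sp2.
C5 (3 σ bonds, plus one π bond) has steric number 3: sp2.
C6 has 4 σ bonds: steric number 4 → sp3.

C1 sp3, C2 sp3, C3 sp3, C4 sp2, C5 sp2, C6 sp3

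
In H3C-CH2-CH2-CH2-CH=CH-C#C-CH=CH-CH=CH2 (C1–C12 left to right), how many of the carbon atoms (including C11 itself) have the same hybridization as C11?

6

C11 is sp2 (one π bond).
C1: sp3
C2: sp3
C3: sp3
C4: sp3
C5: sp2 ✓
C6: sp2 ✓
C7: sp
C8: sp
C9: sp2 ✓
C10: sp2 ✓
C11: sp2 ✓
C12: sp2 ✓
6 carbons are sp2.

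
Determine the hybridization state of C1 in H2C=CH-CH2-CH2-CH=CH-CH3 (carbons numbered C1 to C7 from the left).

C1: 3 σ bonds, plus one π bond — 3 electron domains, sp2.

sp²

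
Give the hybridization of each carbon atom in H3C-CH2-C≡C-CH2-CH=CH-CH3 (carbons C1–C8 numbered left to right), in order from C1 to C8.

C1: 4 σ bonds; 4 regions of electron density → sp3.
C2 (4 σ bonds) has steric number 4: sp3.
C3 carries 2 σ bonds, plus two π bonds, giving a steric number of 2, so it is sp.
C4 has 2 σ bonds, plus two π bonds: steric number 2 → sp.
C5: 4 σ bonds; 4 regions of electron density → sp3.
C6 has 3 σ bonds, plus one π bond: steric number 3 → sp2.
C7 — 3 σ bonds, plus one π bond. Steric number 3, so sp2.
C8 — 4 σ bonds. Steric number 4, so sp3.

C1 sp3, C2 sp3, C3 sp, C4 sp, C5 sp3, C6 sp2, C7 sp2, C8 sp3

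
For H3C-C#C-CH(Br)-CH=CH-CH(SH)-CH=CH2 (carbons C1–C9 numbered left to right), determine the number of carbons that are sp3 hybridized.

C1: sp3 ✓
C2: sp
C3: sp
C4: sp3 ✓
C5: sp2
C6: sp2
C7: sp3 ✓
C8: sp2
C9: sp2
C1, C4, C7 → 3 sp3 carbons.

3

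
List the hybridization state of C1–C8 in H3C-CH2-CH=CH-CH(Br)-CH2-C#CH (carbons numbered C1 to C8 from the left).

C1 sp3, C2 sp3, C3 sp2, C4 sp2, C5 sp3, C6 sp3, C7 sp, C8 sp

C1 is sp3: 4 σ bonds, 4 electron-density regions.
C2 is sp3: 4 σ bonds, 4 electron-density regions.
C3 is sp2: 3 σ bonds, plus one π bond, 3 electron-density regions.
C4 has 3 σ bonds, plus one π bond: steric number 3 → sp2.
C5 has 4 σ bonds: steric number 4 → sp3.
C6 — 4 σ bonds. Steric number 4, so sp3.
C7 — 2 σ bonds, plus two π bonds. Steric number 2, so sp.
C8 — 2 σ bonds, plus two π bonds. Steric number 2, so sp.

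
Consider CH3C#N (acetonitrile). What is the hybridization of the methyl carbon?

sp³

The methyl carbon — 4 σ bonds. Steric number 4, so sp3.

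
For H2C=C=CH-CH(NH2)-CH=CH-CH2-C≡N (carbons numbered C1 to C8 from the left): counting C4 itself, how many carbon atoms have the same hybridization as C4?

C4 is sp3 (only σ bonds).
C1: sp2
C2: sp
C3: sp2
C4: sp3 ✓
C5: sp2
C6: sp2
C7: sp3 ✓
C8: sp
2 carbons are sp3.

2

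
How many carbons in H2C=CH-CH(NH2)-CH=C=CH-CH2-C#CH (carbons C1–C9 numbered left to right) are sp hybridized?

C1: sp2
C2: sp2
C3: sp3
C4: sp2
C5: sp ✓
C6: sp2
C7: sp3
C8: sp ✓
C9: sp ✓
C5, C8, C9 → 3 sp carbons.

3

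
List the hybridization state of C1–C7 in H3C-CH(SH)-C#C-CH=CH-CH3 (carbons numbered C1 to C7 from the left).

C1 sp3, C2 sp3, C3 sp, C4 sp, C5 sp2, C6 sp2, C7 sp3

C1 (4 σ bonds) has steric number 4: sp3.
C2: 4 σ bonds — 4 electron domains, sp3.
C3: 2 σ bonds, plus two π bonds; 2 regions of electron density → sp.
C4: 2 σ bonds, plus two π bonds; 2 regions of electron density → sp.
C5 — 3 σ bonds, plus one π bond. Steric number 3, so sp2.
C6 — 3 σ bonds, plus one π bond. Steric number 3, so sp2.
C7 — 4 σ bonds. Steric number 4, so sp3.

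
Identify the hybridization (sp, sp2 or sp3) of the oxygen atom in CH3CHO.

sp2

The oxygen atom carries 1 σ bond and 2 lone pairs, plus one π bond, giving a steric number of 3, so it is sp2.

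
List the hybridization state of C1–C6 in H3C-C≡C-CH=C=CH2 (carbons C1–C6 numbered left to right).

C1: 4 σ bonds; 4 regions of electron density → sp3.
C2 has 2 σ bonds, plus two π bonds: steric number 2 → sp.
C3 has 2 σ bonds, plus two π bonds: steric number 2 → sp.
C4 is sp2: 3 σ bonds, plus one π bond, 3 electron-density regions.
C5 carries 2 σ bonds, plus two π bonds, giving a steric number of 2, so it is sp.
C6 carries 3 σ bonds, plus one π bond, giving a steric number of 3, so it is sp2.

C1 sp3, C2 sp, C3 sp, C4 sp2, C5 sp, C6 sp2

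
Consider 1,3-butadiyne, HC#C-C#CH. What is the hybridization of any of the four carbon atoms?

sp

Every carbon is part of a C≡C triple bond: two σ regions → sp.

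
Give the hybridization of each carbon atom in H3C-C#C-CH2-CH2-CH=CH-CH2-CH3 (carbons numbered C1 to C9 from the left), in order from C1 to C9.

C1 — 4 σ bonds. Steric number 4, so sp3.
C2: 2 σ bonds, plus two π bonds; 2 regions of electron density → sp.
C3: 2 σ bonds, plus two π bonds; 2 regions of electron density → sp.
C4: 4 σ bonds — 4 electron domains, sp3.
C5: 4 σ bonds; 4 regions of electron density → sp3.
C6 has 3 σ bonds, plus one π bond: steric number 3 → sp2.
C7 — 3 σ bonds, plus one π bond. Steric number 3, so sp2.
C8 is sp3: 4 σ bonds, 4 electron-density regions.
C9 is sp3: 4 σ bonds, 4 electron-density regions.

C1 sp3, C2 sp, C3 sp, C4 sp3, C5 sp3, C6 sp2, C7 sp2, C8 sp3, C9 sp3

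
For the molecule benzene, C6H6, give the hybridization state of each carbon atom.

Every ring carbon has three σ bonds and contributes one p electron to the aromatic π system.

sp²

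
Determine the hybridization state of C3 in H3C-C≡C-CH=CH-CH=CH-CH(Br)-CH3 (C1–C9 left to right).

sp

C3: 2 σ bonds, plus two π bonds — 2 electron domains, sp.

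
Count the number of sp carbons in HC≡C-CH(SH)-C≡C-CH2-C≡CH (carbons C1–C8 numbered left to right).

6

C1: sp ✓
C2: sp ✓
C3: sp3
C4: sp ✓
C5: sp ✓
C6: sp3
C7: sp ✓
C8: sp ✓
C1, C2, C4, C5, C7, C8 → 6 sp carbons.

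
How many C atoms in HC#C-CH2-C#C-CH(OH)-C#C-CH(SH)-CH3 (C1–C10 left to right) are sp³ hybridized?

4

C1: sp
C2: sp
C3: sp3 ✓
C4: sp
C5: sp
C6: sp3 ✓
C7: sp
C8: sp
C9: sp3 ✓
C10: sp3 ✓
C3, C6, C9, C10 → 4 sp3 carbons.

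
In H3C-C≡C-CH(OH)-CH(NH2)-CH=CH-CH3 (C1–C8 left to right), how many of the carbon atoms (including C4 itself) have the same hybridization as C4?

4

C4 is sp3 (only σ bonds).
C1: sp3 ✓
C2: sp
C3: sp
C4: sp3 ✓
C5: sp3 ✓
C6: sp2
C7: sp2
C8: sp3 ✓
4 carbons are sp3.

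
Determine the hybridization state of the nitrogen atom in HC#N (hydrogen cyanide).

The nitrogen atom carries 1 σ bond and 1 lone pair, plus two π bonds, giving a steric number of 2, so it is sp.

sp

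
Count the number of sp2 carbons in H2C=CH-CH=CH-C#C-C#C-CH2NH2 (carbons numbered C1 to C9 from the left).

C1: sp2 ✓
C2: sp2 ✓
C3: sp2 ✓
C4: sp2 ✓
C5: sp
C6: sp
C7: sp
C8: sp
C9: sp3
C1, C2, C3, C4 → 4 sp2 carbons.

4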